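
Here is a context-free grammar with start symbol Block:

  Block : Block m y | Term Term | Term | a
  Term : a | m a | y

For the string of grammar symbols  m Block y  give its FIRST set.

m is a terminal; add {m} and stop.

{ m }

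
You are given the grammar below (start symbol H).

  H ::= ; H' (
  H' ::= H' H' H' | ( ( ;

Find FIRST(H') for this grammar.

From H' ::= H' H' H': add FIRST(H') = { ( }.
H' ::= ( ( ; contributes {(}.
Union: FIRST(H') = { ( }.

{ ( }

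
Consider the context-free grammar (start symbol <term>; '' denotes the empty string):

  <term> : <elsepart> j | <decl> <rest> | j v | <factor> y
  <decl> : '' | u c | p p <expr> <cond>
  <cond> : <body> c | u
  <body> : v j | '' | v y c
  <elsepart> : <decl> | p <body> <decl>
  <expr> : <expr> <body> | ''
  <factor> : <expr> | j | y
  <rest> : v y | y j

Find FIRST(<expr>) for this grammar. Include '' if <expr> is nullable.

{ v, '' }

From <expr> : <expr> <body>: <expr>, <body> nullable, take FIRST(<expr>) ∪ FIRST(<body>) = { v }; also '' since the whole RHS is nullable.
<expr> : '' contributes ''.
Union: FIRST(<expr>) = { v, '' }.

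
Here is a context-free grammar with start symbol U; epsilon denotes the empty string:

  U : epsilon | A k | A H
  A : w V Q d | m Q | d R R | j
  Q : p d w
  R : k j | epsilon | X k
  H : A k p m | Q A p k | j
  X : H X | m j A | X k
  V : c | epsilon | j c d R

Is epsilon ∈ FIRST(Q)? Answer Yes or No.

No

Nullable nonterminals: R, U, V.
No production of Q has an RHS whose symbols are all nullable, so Q is not nullable.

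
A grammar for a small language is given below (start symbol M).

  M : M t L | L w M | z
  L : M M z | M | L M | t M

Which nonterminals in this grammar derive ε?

No nonterminal has an empty production or an RHS whose symbols are all nullable.

{ } (none)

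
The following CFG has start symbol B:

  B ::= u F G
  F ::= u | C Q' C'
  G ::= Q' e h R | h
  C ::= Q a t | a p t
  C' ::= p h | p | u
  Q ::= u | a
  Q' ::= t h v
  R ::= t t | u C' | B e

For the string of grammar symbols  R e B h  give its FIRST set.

{ t, u }

Add FIRST(R) = { t, u }; R is not nullable, stop.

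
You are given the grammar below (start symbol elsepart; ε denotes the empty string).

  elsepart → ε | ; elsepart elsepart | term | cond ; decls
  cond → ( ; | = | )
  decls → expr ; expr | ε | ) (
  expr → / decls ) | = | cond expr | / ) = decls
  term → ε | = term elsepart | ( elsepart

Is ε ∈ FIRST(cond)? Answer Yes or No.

Nullable nonterminals: decls, elsepart, term.
No production of cond has an RHS whose symbols are all nullable, so cond is not nullable.

No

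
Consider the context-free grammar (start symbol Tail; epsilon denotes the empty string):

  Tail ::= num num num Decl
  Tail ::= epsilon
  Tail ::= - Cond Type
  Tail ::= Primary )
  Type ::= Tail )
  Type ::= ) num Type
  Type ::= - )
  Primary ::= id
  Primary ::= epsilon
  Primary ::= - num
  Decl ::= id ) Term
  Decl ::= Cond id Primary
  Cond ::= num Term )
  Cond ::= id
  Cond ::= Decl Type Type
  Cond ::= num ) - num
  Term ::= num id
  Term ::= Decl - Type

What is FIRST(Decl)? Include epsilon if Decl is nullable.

{ id, num }

Decl ::= id ) Term contributes {id}.
From Decl ::= Cond id Primary: add FIRST(Cond) = { id, num }.
Union: FIRST(Decl) = { id, num }.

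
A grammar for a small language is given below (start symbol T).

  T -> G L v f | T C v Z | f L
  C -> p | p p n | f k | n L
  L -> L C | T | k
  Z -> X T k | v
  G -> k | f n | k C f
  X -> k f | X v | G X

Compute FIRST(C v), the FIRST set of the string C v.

{ f, n, p }

Add FIRST(C) = { f, n, p }; C is not nullable, stop.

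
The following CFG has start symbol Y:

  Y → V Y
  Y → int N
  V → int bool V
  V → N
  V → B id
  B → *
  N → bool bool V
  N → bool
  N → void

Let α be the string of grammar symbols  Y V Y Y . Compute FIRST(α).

{ *, bool, int, void }

Add FIRST(Y) = { *, bool, int, void }; Y is not nullable, stop.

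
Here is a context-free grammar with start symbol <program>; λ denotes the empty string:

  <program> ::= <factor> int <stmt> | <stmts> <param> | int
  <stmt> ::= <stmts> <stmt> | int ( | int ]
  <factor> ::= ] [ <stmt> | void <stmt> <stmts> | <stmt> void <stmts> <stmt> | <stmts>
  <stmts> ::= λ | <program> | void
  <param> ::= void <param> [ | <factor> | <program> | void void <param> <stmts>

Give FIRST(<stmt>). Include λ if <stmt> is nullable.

From <stmt> ::= <stmts> <stmt>: <stmts> nullable, take FIRST(<stmts>) ∪ FIRST(<stmt>) = { ], int, void }.
<stmt> ::= int ( contributes {int}.
<stmt> ::= int ] contributes {int}.
Union: FIRST(<stmt>) = { ], int, void }.

{ ], int, void }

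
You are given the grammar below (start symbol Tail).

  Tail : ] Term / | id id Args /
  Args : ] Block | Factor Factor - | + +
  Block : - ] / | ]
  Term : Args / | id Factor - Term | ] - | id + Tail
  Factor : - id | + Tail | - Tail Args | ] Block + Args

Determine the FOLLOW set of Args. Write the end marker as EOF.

In Tail : id id Args /: add FIRST(/) = { / }.
In Term : Args /: add FIRST(/) = { / }.
In Factor : - Tail Args: Args is at the end, add FOLLOW(Factor) = { +, -, ] }.
In Factor : ] Block + Args: Args is at the end, add FOLLOW(Factor) = { +, -, ] }.
Union: FOLLOW(Args) = { +, -, /, ] }.

{ +, -, /, ] }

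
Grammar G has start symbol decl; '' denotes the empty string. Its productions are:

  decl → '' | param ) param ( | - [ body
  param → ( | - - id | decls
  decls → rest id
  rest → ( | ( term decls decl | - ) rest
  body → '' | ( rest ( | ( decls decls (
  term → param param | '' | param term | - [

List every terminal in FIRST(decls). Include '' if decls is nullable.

From decls → rest id: add FIRST(rest) = { (, - }.
Union: FIRST(decls) = { (, - }.

{ (, - }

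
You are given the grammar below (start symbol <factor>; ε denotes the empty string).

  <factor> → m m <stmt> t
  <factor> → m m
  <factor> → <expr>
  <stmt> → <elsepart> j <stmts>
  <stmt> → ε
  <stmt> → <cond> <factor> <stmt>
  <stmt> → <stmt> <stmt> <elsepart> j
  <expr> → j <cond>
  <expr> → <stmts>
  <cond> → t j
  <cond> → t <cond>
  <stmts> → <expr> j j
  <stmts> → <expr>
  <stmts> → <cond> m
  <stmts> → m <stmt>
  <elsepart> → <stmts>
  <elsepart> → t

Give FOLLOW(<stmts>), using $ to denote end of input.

{ $, j, m, t }

In <stmt> → <elsepart> j <stmts>: <stmts> is at the end, add FOLLOW(<stmt>) = { $, j, m, t }.
In <expr> → <stmts>: <stmts> is at the end, add FOLLOW(<expr>) = { $, j, m, t }.
In <elsepart> → <stmts>: <stmts> is at the end, add FOLLOW(<elsepart>) = { j }.
Union: FOLLOW(<stmts>) = { $, j, m, t }.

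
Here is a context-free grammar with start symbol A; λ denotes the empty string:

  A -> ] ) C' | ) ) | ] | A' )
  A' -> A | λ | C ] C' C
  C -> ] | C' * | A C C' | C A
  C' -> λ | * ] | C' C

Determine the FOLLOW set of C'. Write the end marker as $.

In A -> ] ) C': C' is at the end, add FOLLOW(A) = { $, ), *, ] }.
In A' -> C ] C' C: add FIRST(C) = { ), *, ] }.
In C -> C' *: add FIRST(*) = { * }.
In C -> A C C': C' is at the end, add FOLLOW(C) = { $, ), *, ] }.
In C' -> C' C: add FIRST(C) = { ), *, ] }.
Union: FOLLOW(C') = { $, ), *, ] }.

{ $, ), *, ] }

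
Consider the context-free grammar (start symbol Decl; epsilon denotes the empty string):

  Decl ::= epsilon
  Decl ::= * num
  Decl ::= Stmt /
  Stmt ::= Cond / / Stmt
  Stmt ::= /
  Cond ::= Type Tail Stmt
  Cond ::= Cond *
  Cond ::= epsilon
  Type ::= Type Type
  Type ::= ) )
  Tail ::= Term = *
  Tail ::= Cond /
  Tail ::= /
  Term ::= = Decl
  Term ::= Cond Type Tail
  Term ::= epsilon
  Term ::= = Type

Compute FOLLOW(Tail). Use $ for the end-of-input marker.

{ ), *, /, = }

In Cond ::= Type Tail Stmt: add FIRST(Stmt) = { ), *, / }.
In Term ::= Cond Type Tail: Tail is at the end, add FOLLOW(Term) = { = }.
Union: FOLLOW(Tail) = { ), *, /, = }.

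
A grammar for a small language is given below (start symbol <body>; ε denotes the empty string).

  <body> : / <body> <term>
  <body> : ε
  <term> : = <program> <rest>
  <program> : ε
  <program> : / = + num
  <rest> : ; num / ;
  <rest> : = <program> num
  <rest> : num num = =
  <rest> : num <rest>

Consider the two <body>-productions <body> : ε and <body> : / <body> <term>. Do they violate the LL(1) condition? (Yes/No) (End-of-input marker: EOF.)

No

FIRST(ε) = { ε } and FIRST(/ <body> <term>) = { / }.
The first is nullable but FOLLOW(<body>) = { EOF, = } is disjoint from FIRST of the second.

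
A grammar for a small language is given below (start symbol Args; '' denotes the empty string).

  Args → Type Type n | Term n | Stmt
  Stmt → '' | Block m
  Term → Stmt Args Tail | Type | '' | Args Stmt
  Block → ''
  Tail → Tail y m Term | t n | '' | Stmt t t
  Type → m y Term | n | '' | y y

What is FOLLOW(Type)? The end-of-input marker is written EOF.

{ m, n, y }

In Args → Type Type n: add FIRST(Type n) = { m, n, y }.
In Args → Type Type n: add FIRST(n) = { n }.
In Term → Type: Type is at the end, add FOLLOW(Term) = { m, n, y }.
Union: FOLLOW(Type) = { m, n, y }.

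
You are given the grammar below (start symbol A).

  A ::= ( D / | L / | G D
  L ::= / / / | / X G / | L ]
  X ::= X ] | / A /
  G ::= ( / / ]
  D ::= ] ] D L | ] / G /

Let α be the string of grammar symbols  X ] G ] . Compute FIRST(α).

{ / }

Add FIRST(X) = { / }; X is not nullable, stop.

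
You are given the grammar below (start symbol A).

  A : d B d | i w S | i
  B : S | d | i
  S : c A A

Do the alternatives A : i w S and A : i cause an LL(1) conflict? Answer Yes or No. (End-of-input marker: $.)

Yes

FIRST(i w S) = { i } and FIRST(i) = { i }.
Both contain i, so the two alternatives are not disjoint — LL(1) conflict.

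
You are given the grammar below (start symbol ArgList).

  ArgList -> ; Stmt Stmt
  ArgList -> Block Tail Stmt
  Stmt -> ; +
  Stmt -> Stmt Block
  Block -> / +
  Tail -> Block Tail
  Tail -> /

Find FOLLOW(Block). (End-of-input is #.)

{ #, /, ; }

In ArgList -> Block Tail Stmt: add FIRST(Tail Stmt) = { / }.
In Stmt -> Stmt Block: Block is at the end, add FOLLOW(Stmt) = { #, /, ; }.
In Tail -> Block Tail: add FIRST(Tail) = { / }.
Union: FOLLOW(Block) = { #, /, ; }.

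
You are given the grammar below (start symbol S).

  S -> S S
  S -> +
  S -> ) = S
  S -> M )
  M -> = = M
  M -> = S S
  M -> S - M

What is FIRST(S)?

{ ), +, = }

From S -> S S: add FIRST(S) = { ), +, = }.
S -> + contributes {+}.
S -> ) = S contributes {)}.
From S -> M ): add FIRST(M) = { ), +, = }.
Union: FIRST(S) = { ), +, = }.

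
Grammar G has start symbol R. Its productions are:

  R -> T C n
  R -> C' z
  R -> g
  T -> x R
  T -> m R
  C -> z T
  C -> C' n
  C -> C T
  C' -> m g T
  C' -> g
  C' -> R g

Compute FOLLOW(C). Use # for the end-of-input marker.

In R -> T C n: add FIRST(n) = { n }.
In C -> C T: add FIRST(T) = { m, x }.
Union: FOLLOW(C) = { m, n, x }.

{ m, n, x }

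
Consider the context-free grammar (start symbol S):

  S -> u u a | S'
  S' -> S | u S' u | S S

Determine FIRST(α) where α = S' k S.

Add FIRST(S') = { u }; S' is not nullable, stop.

{ u }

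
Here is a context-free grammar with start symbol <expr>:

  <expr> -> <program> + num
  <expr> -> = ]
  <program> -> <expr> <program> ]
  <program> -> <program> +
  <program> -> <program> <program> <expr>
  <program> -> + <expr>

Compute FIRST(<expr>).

From <expr> -> <program> + num: add FIRST(<program>) = { +, = }.
<expr> -> = ] contributes {=}.
Union: FIRST(<expr>) = { +, = }.

{ +, = }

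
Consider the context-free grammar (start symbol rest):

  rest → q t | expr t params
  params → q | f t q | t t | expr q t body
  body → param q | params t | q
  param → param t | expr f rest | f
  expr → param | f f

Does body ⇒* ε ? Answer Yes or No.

No nonterminal in this grammar is nullable.
No production of body has an RHS whose symbols are all nullable, so body is not nullable.

No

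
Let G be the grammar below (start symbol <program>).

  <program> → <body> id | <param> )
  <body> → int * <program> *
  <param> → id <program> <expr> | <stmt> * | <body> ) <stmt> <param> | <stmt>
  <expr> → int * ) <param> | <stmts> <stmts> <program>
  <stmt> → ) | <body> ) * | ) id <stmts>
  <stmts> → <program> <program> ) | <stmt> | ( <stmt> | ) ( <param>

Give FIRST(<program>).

{ ), id, int }

From <program> → <body> id: add FIRST(<body>) = { int }.
From <program> → <param> ): add FIRST(<param>) = { ), id, int }.
Union: FIRST(<program>) = { ), id, int }.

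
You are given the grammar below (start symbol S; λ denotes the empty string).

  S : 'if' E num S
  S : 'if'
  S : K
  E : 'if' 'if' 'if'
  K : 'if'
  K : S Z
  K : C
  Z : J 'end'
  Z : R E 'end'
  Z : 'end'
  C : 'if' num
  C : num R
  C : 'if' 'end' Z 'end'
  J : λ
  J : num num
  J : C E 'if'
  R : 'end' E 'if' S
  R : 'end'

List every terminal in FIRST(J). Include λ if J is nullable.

J : λ contributes λ.
J : num num contributes {num}.
From J : C E 'if': add FIRST(C) = { 'if', num }.
Union: FIRST(J) = { 'if', num, λ }.

{ 'if', num, λ }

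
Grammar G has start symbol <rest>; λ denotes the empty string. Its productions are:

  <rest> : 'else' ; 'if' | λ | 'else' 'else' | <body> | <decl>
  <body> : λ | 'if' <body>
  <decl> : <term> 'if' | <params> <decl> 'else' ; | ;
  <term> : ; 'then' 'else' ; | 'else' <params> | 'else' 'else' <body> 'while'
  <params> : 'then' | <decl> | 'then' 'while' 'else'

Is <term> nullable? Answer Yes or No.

No

Nullable nonterminals: <body>, <rest>.
No production of <term> has an RHS whose symbols are all nullable, so <term> is not nullable.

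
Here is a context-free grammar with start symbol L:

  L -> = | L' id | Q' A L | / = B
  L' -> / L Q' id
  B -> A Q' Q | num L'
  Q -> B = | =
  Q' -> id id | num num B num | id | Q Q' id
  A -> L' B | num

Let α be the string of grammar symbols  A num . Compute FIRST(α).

{ /, num }

Add FIRST(A) = { /, num }; A is not nullable, stop.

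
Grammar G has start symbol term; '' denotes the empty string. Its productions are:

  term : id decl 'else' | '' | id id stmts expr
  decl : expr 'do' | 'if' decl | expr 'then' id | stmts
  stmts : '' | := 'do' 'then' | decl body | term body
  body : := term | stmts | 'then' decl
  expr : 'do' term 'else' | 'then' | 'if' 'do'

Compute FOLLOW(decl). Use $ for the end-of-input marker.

{ 'do', 'else', 'if', 'then', :=, id }

In term : id decl 'else': add FIRST('else') = { 'else' }.
In decl : 'if' decl: decl is at the end, add FOLLOW(decl) = { 'do', 'else', 'if', 'then', :=, id }.
In stmts : decl body: add FIRST(body)\{''} = { 'do', 'if', 'then', :=, id }.
  Since body is nullable, also add FOLLOW(stmts) = { 'do', 'else', 'if', 'then', :=, id }.
In body : 'then' decl: decl is at the end, add FOLLOW(body) = { 'do', 'else', 'if', 'then', :=, id }.
Union: FOLLOW(decl) = { 'do', 'else', 'if', 'then', :=, id }.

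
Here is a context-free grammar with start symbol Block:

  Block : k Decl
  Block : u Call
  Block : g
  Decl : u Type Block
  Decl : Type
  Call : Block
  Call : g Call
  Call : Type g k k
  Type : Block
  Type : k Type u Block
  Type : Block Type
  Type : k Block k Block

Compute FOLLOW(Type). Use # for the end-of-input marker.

{ #, g, k, u }

In Decl : u Type Block: add FIRST(Block) = { g, k, u }.
In Decl : Type: Type is at the end, add FOLLOW(Decl) = { #, g, k, u }.
In Call : Type g k k: add FIRST(g k k) = { g }.
In Type : k Type u Block: add FIRST(u Block) = { u }.
In Type : Block Type: Type is at the end, add FOLLOW(Type) = { #, g, k, u }.
Union: FOLLOW(Type) = { #, g, k, u }.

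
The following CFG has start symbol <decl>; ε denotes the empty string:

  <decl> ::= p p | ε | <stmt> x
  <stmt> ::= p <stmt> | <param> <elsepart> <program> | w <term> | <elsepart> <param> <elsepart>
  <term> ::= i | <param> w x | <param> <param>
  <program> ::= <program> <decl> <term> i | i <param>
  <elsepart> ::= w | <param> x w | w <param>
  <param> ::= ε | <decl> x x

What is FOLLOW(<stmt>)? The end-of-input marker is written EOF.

In <decl> ::= <stmt> x: add FIRST(x) = { x }.
In <stmt> ::= p <stmt>: <stmt> is at the end, add FOLLOW(<stmt>) = { x }.
Union: FOLLOW(<stmt>) = { x }.

{ x }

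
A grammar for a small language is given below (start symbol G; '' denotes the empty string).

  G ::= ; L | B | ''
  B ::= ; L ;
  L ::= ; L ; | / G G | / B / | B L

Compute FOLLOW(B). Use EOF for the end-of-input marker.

In G ::= B: B is at the end, add FOLLOW(G) = { EOF, ; }.
In L ::= / B /: add FIRST(/) = { / }.
In L ::= B L: add FIRST(L) = { /, ; }.
Union: FOLLOW(B) = { EOF, /, ; }.

{ EOF, /, ; }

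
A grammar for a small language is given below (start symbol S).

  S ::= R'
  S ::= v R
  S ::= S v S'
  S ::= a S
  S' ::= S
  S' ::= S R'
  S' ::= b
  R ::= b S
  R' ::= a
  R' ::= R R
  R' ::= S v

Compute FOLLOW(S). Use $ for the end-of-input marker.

S is the start symbol, so $ ∈ FOLLOW(S).
In S ::= S v S': add FIRST(v S') = { v }.
In S ::= a S: S is at the end, add FOLLOW(S) = { $, a, b, v }.
In S' ::= S: S is at the end, add FOLLOW(S') = { $, a, b, v }.
In S' ::= S R': add FIRST(R') = { a, b, v }.
In R ::= b S: S is at the end, add FOLLOW(R) = { $, a, b, v }.
In R' ::= S v: add FIRST(v) = { v }.
Union: FOLLOW(S) = { $, a, b, v }.

{ $, a, b, v }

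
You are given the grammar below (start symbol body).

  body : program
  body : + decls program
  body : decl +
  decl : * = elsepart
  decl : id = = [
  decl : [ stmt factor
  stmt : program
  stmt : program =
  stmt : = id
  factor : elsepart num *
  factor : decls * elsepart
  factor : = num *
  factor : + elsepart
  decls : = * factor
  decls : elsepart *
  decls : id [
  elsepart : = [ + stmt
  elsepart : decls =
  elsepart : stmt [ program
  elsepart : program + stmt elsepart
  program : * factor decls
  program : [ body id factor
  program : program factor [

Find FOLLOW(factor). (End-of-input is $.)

In decl : [ stmt factor: factor is at the end, add FOLLOW(decl) = { + }.
In decls : = * factor: factor is at the end, add FOLLOW(decls) = { $, *, +, =, [, id, num }.
In program : * factor decls: add FIRST(decls) = { *, =, [, id }.
In program : [ body id factor: factor is at the end, add FOLLOW(program) = { $, *, +, =, [, id, num }.
In program : program factor [: add FIRST([) = { [ }.
Union: FOLLOW(factor) = { $, *, +, =, [, id, num }.

{ $, *, +, =, [, id, num }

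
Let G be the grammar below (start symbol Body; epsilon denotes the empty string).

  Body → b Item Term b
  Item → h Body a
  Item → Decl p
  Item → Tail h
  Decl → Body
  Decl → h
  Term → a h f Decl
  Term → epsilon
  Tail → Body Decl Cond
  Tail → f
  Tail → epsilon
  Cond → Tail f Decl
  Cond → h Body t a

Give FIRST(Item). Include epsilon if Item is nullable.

{ b, f, h }

Item → h Body a contributes {h}.
From Item → Decl p: add FIRST(Decl) = { b, h }.
From Item → Tail h: Tail nullable, take FIRST(Tail) ∪ {h} = { b, f, h }.
Union: FIRST(Item) = { b, f, h }.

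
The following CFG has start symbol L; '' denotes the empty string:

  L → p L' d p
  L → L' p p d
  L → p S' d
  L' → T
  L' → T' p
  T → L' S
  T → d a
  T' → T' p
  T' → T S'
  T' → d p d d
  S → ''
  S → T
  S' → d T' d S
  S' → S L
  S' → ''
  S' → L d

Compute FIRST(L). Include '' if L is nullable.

{ d, p }

L → p L' d p contributes {p}.
From L → L' p p d: add FIRST(L') = { d }.
L → p S' d contributes {p}.
Union: FIRST(L) = { d, p }.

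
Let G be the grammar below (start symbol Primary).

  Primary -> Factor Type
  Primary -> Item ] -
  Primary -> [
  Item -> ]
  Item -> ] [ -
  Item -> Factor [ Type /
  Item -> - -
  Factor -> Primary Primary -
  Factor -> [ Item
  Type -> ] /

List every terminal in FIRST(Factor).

From Factor -> Primary Primary -: add FIRST(Primary) = { -, [, ] }.
Factor -> [ Item contributes {[}.
Union: FIRST(Factor) = { -, [, ] }.

{ -, [, ] }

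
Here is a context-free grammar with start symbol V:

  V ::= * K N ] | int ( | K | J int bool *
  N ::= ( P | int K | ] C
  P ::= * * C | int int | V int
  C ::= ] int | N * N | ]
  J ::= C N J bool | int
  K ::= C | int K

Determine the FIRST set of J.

{ (, ], int }

From J ::= C N J bool: add FIRST(C) = { (, ], int }.
J ::= int contributes {int}.
Union: FIRST(J) = { (, ], int }.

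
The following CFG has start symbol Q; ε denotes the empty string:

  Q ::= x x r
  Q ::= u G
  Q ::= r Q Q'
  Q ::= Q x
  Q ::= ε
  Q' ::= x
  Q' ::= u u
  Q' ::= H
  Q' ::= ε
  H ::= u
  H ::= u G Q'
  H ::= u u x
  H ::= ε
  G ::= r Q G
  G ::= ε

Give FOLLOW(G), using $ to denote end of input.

In Q ::= u G: G is at the end, add FOLLOW(Q) = { $, r, u, x }.
In H ::= u G Q': add FIRST(Q')\{ε} = { u, x }.
  Since Q' is nullable, also add FOLLOW(H) = { $, r, u, x }.
In G ::= r Q G: G is at the end, add FOLLOW(G) = { $, r, u, x }.
Union: FOLLOW(G) = { $, r, u, x }.

{ $, r, u, x }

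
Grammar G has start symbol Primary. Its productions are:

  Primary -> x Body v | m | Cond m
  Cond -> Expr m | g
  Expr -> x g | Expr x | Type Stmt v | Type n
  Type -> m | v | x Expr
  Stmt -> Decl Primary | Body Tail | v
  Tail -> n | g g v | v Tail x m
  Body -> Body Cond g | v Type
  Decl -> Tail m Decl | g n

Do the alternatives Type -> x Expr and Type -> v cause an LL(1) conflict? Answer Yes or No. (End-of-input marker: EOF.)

No

FIRST(x Expr) = { x } and FIRST(v) = { v }.
The FIRST sets are disjoint and neither alternative is nullable — no conflict.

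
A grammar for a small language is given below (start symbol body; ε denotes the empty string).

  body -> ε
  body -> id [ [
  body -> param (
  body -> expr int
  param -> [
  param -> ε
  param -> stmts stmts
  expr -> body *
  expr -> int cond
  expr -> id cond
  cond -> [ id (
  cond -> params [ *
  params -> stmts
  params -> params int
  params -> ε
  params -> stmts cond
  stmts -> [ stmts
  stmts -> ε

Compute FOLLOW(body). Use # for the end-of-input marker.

body is the start symbol, so # ∈ FOLLOW(body).
In expr -> body *: add FIRST(*) = { * }.
Union: FOLLOW(body) = { #, * }.

{ #, * }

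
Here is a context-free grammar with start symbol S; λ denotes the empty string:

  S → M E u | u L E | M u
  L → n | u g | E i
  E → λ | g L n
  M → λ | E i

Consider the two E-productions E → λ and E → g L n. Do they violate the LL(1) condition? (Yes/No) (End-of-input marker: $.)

No

FIRST(λ) = { λ } and FIRST(g L n) = { g }.
The first is nullable but FOLLOW(E) = { $, i, u } is disjoint from FIRST of the second.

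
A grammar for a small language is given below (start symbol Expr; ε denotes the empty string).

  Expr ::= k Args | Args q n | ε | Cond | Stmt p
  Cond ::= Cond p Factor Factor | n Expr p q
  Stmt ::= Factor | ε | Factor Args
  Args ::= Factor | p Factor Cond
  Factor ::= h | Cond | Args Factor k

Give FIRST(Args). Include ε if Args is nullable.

{ h, n, p }

From Args ::= Factor: add FIRST(Factor) = { h, n, p }.
Args ::= p Factor Cond contributes {p}.
Union: FIRST(Args) = { h, n, p }.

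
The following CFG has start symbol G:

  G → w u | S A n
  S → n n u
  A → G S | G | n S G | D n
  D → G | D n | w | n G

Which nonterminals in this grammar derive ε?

{ } (none)

No nonterminal has an empty production or an RHS whose symbols are all nullable.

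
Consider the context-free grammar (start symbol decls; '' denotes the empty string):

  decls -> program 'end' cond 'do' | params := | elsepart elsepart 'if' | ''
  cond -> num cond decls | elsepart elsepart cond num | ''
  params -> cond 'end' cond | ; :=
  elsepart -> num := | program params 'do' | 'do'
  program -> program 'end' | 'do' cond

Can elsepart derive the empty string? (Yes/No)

No

Nullable nonterminals: cond, decls.
No production of elsepart has an RHS whose symbols are all nullable, so elsepart is not nullable.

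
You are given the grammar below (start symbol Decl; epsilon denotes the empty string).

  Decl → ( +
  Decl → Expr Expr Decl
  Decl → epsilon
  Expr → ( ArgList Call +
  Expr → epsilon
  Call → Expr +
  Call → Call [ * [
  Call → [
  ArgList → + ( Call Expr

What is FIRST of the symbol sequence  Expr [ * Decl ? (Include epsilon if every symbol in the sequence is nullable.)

{ (, [ }

Add FIRST(Expr)\{epsilon} = { ( }; Expr is nullable, continue.
[ is a terminal; add {[} and stop.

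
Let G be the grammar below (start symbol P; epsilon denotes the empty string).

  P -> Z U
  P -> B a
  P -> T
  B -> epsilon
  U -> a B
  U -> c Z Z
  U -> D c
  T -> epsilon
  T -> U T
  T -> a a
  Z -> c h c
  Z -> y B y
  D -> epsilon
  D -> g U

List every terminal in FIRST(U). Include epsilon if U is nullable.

{ a, c, g }

U -> a B contributes {a}.
U -> c Z Z contributes {c}.
From U -> D c: D nullable, take FIRST(D) ∪ {c} = { c, g }.
Union: FIRST(U) = { a, c, g }.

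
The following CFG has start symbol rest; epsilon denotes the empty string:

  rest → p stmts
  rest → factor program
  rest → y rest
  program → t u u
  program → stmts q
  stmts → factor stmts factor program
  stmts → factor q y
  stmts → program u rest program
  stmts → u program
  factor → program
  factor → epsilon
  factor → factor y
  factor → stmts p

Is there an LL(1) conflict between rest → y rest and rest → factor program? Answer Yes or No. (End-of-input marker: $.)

Yes

FIRST(y rest) = { y } and FIRST(factor program) = { q, t, u, y }.
Both contain y, so the two alternatives are not disjoint — LL(1) conflict.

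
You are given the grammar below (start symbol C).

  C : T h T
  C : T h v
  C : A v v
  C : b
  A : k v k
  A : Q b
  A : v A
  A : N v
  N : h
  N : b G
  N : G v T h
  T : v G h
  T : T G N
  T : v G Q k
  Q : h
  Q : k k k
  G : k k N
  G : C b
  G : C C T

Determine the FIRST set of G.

G : k k N contributes {k}.
From G : C b: add FIRST(C) = { b, h, k, v }.
From G : C C T: add FIRST(C) = { b, h, k, v }.
Union: FIRST(G) = { b, h, k, v }.

{ b, h, k, v }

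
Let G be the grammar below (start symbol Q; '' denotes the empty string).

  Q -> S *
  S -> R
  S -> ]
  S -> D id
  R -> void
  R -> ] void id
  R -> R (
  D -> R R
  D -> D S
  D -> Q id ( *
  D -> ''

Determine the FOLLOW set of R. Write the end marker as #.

In S -> R: R is at the end, add FOLLOW(S) = { *, ], id, void }.
In R -> R (: add FIRST(() = { ( }.
In D -> R R: add FIRST(R) = { ], void }.
In D -> R R: R is at the end, add FOLLOW(D) = { ], id, void }.
Union: FOLLOW(R) = { (, *, ], id, void }.

{ (, *, ], id, void }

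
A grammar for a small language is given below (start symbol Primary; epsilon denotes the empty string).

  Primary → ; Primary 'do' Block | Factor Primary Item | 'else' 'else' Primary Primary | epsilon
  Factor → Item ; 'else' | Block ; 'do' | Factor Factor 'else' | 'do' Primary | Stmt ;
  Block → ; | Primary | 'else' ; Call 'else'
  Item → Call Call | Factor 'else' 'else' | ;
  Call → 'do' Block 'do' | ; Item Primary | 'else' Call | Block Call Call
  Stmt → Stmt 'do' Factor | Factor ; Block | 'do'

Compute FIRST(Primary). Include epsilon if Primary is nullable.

Primary → ; Primary 'do' Block contributes {;}.
From Primary → Factor Primary Item: add FIRST(Factor) = { 'do', 'else', ; }.
Primary → 'else' 'else' Primary Primary contributes {'else'}.
Primary → epsilon contributes epsilon.
Union: FIRST(Primary) = { 'do', 'else', ;, epsilon }.

{ 'do', 'else', ;, epsilon }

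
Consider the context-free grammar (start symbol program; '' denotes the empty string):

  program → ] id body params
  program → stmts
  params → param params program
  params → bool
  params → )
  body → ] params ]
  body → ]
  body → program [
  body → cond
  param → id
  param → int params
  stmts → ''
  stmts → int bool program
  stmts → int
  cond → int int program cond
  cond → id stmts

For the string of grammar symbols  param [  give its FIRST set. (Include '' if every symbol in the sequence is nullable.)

Add FIRST(param) = { id, int }; param is not nullable, stop.

{ id, int }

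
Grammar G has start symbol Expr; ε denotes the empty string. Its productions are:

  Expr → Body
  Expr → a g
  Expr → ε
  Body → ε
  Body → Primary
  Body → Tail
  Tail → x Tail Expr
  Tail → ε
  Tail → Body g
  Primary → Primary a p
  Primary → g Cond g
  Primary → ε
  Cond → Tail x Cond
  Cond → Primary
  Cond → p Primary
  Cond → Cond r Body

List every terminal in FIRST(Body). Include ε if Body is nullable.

{ a, g, x, ε }

Body → ε contributes ε.
From Body → Primary: add FIRST(Primary) = { a, g, ε } (including ε since Primary is nullable).
From Body → Tail: add FIRST(Tail) = { a, g, x, ε } (including ε since Tail is nullable).
Union: FIRST(Body) = { a, g, x, ε }.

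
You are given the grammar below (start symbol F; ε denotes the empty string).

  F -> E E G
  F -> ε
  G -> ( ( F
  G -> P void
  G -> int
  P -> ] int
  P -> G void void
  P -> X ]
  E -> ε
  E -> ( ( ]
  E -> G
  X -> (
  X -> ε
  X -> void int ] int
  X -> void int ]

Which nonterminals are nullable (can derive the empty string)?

{ E, F, X }

Directly nullable (have an ε-production): F, E, X.
No other nonterminal has a production whose RHS symbols are all nullable.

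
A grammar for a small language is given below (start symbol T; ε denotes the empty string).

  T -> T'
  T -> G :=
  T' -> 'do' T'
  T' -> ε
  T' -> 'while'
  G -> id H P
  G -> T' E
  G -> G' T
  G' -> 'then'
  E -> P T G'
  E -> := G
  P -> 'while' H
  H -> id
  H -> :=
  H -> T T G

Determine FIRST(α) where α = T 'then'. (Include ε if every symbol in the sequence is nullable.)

Add FIRST(T)\{ε} = { 'do', 'then', 'while', :=, id }; T is nullable, continue.
'then' is a terminal; add {'then'} and stop.

{ 'do', 'then', 'while', :=, id }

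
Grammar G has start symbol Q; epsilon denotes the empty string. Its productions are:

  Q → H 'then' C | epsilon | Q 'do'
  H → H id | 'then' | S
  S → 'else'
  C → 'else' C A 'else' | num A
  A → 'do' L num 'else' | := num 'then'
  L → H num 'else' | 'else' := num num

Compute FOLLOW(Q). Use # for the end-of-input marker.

{ #, 'do' }

Q is the start symbol, so # ∈ FOLLOW(Q).
In Q → Q 'do': add FIRST('do') = { 'do' }.
Union: FOLLOW(Q) = { #, 'do' }.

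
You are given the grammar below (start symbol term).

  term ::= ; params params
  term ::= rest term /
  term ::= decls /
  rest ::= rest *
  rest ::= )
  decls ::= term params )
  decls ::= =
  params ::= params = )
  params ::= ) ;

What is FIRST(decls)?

{ ), ;, = }

From decls ::= term params ): add FIRST(term) = { ), ;, = }.
decls ::= = contributes {=}.
Union: FIRST(decls) = { ), ;, = }.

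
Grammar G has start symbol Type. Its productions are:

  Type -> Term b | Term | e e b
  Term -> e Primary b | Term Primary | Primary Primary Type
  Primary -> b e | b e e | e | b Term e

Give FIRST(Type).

From Type -> Term b: add FIRST(Term) = { b, e }.
From Type -> Term: add FIRST(Term) = { b, e }.
Type -> e e b contributes {e}.
Union: FIRST(Type) = { b, e }.

{ b, e }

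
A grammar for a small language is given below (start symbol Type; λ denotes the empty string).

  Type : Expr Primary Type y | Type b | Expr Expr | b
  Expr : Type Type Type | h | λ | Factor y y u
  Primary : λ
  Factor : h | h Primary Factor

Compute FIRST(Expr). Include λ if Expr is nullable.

From Expr : Type Type Type: Type, Type, Type nullable, take FIRST(Type) ∪ FIRST(Type) ∪ FIRST(Type) = { b, h, y }; also λ since the whole RHS is nullable.
Expr : h contributes {h}.
Expr : λ contributes λ.
From Expr : Factor y y u: add FIRST(Factor) = { h }.
Union: FIRST(Expr) = { b, h, y, λ }.

{ b, h, y, λ }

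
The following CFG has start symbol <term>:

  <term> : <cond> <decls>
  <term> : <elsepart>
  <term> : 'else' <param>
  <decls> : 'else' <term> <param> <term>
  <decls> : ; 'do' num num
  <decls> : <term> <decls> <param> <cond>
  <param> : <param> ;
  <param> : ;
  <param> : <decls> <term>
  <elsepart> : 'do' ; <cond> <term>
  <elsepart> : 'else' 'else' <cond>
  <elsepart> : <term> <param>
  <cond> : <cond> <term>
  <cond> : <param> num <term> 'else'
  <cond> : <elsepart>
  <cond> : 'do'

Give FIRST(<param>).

{ 'do', 'else', ; }

From <param> : <param> ;: add FIRST(<param>) = { 'do', 'else', ; }.
<param> : ; contributes {;}.
From <param> : <decls> <term>: add FIRST(<decls>) = { 'do', 'else', ; }.
Union: FIRST(<param>) = { 'do', 'else', ; }.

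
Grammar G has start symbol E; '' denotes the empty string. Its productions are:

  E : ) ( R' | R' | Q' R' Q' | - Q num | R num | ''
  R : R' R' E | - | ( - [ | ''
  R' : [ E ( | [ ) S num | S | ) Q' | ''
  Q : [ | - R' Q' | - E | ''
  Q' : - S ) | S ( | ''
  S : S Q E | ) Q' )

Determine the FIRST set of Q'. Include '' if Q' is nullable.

Q' : - S ) contributes {-}.
From Q' : S (: add FIRST(S) = { ) }.
Q' : '' contributes ''.
Union: FIRST(Q') = { ), -, '' }.

{ ), -, '' }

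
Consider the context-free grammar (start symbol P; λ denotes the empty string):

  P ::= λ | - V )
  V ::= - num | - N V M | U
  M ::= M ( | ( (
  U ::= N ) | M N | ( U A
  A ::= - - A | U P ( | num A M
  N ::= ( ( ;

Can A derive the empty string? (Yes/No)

Nullable nonterminals: P.
No production of A has an RHS whose symbols are all nullable, so A is not nullable.

No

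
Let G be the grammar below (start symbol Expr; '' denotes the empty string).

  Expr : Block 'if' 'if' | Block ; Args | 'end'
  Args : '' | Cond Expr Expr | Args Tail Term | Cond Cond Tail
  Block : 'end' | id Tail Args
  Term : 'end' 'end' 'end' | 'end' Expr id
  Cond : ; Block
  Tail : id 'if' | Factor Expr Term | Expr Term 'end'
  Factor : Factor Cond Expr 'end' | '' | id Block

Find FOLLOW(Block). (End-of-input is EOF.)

{ 'end', 'if', ;, id }

In Expr : Block 'if' 'if': add FIRST('if' 'if') = { 'if' }.
In Expr : Block ; Args: add FIRST(; Args) = { ; }.
In Cond : ; Block: Block is at the end, add FOLLOW(Cond) = { 'end', ;, id }.
In Factor : id Block: Block is at the end, add FOLLOW(Factor) = { 'end', ;, id }.
Union: FOLLOW(Block) = { 'end', 'if', ;, id }.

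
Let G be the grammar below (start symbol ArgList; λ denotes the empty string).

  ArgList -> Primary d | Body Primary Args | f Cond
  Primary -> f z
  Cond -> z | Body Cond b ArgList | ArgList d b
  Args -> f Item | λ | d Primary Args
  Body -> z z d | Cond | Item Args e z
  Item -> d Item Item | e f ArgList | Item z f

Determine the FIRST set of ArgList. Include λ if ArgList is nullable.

From ArgList -> Primary d: add FIRST(Primary) = { f }.
From ArgList -> Body Primary Args: add FIRST(Body) = { d, e, f, z }.
ArgList -> f Cond contributes {f}.
Union: FIRST(ArgList) = { d, e, f, z }.

{ d, e, f, z }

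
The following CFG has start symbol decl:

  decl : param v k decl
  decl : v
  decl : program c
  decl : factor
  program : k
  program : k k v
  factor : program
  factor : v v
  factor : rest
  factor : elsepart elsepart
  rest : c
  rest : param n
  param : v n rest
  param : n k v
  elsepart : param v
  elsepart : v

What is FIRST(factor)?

From factor : program: add FIRST(program) = { k }.
factor : v v contributes {v}.
From factor : rest: add FIRST(rest) = { c, n, v }.
From factor : elsepart elsepart: add FIRST(elsepart) = { n, v }.
Union: FIRST(factor) = { c, k, n, v }.

{ c, k, n, v }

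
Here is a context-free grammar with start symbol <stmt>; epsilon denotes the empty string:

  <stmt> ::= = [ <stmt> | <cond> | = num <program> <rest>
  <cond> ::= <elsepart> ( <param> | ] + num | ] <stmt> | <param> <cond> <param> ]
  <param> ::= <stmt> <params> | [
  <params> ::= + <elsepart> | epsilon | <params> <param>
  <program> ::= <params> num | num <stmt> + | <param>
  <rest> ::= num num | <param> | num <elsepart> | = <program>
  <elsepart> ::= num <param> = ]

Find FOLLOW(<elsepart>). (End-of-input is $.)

In <cond> ::= <elsepart> ( <param>: add FIRST(( <param>) = { ( }.
In <params> ::= + <elsepart>: <elsepart> is at the end, add FOLLOW(<params>) = { $, +, =, [, ], num }.
In <rest> ::= num <elsepart>: <elsepart> is at the end, add FOLLOW(<rest>) = { $, +, =, [, ], num }.
Union: FOLLOW(<elsepart>) = { $, (, +, =, [, ], num }.

{ $, (, +, =, [, ], num }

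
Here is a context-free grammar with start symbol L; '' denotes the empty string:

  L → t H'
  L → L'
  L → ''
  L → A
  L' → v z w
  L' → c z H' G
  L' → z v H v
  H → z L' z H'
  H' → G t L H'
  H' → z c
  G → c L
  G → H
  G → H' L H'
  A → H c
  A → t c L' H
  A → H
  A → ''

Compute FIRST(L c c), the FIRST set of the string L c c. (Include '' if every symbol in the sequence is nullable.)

Add FIRST(L)\{''} = { c, t, v, z }; L is nullable, continue.
c is a terminal; add {c} and stop.

{ c, t, v, z }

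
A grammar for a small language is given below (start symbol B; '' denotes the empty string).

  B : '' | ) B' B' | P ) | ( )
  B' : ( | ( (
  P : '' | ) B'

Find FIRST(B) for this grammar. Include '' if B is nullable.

{ (, ), '' }

B : '' contributes ''.
B : ) B' B' contributes {)}.
From B : P ): P nullable, take FIRST(P) ∪ {)} = { ) }.
B : ( ) contributes {(}.
Union: FIRST(B) = { (, ), '' }.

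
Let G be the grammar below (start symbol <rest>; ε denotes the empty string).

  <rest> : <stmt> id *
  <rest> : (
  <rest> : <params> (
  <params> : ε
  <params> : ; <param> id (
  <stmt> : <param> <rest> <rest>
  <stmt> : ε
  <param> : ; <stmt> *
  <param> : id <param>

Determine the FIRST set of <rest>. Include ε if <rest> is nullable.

{ (, ;, id }

From <rest> : <stmt> id *: <stmt> nullable, take FIRST(<stmt>) ∪ {id} = { ;, id }.
<rest> : ( contributes {(}.
From <rest> : <params> (: <params> nullable, take FIRST(<params>) ∪ {(} = { (, ; }.
Union: FIRST(<rest>) = { (, ;, id }.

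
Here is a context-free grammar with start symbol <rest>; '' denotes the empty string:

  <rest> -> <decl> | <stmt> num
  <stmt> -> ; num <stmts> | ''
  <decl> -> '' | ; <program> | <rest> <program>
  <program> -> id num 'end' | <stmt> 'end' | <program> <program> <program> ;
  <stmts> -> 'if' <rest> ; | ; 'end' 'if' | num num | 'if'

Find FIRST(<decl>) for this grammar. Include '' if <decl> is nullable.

{ 'end', ;, id, num, '' }

<decl> -> '' contributes ''.
<decl> -> ; <program> contributes {;}.
From <decl> -> <rest> <program>: <rest> nullable, take FIRST(<rest>) ∪ FIRST(<program>) = { 'end', ;, id, num }.
Union: FIRST(<decl>) = { 'end', ;, id, num, '' }.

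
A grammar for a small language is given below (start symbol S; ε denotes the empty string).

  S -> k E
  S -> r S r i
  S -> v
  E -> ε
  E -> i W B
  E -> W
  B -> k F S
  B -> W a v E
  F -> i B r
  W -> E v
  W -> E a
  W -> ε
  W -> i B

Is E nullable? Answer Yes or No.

E has an ε-production, so E ⇒ ε.

Yes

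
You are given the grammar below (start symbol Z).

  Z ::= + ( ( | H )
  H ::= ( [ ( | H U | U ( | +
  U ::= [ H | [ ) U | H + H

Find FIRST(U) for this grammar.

U ::= [ H contributes {[}.
U ::= [ ) U contributes {[}.
From U ::= H + H: add FIRST(H) = { (, +, [ }.
Union: FIRST(U) = { (, +, [ }.

{ (, +, [ }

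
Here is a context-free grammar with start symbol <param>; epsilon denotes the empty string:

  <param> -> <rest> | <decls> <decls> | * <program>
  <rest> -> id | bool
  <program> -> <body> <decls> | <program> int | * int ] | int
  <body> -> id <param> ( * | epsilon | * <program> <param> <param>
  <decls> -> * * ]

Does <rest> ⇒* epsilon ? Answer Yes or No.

Nullable nonterminals: <body>.
No production of <rest> has an RHS whose symbols are all nullable, so <rest> is not nullable.

No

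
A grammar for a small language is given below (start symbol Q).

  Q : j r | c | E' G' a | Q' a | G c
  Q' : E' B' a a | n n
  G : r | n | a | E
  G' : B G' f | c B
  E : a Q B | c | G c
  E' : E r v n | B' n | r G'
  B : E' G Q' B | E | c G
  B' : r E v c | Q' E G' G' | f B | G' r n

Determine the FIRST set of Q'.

From Q' : E' B' a a: add FIRST(E') = { a, c, f, n, r }.
Q' : n n contributes {n}.
Union: FIRST(Q') = { a, c, f, n, r }.

{ a, c, f, n, r }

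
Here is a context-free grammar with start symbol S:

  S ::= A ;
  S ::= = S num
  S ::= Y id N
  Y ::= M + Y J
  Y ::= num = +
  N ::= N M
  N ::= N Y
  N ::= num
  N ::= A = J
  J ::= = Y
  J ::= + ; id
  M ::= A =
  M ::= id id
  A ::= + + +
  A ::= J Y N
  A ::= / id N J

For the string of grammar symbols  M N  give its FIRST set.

{ +, /, =, id }

Add FIRST(M) = { +, /, =, id }; M is not nullable, stop.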